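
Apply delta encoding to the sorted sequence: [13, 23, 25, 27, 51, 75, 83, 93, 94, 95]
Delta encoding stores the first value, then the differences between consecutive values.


First value: 13
Deltas:
  23 - 13 = 10
  25 - 23 = 2
  27 - 25 = 2
  51 - 27 = 24
  75 - 51 = 24
  83 - 75 = 8
  93 - 83 = 10
  94 - 93 = 1
  95 - 94 = 1


Delta encoded: [13, 10, 2, 2, 24, 24, 8, 10, 1, 1]


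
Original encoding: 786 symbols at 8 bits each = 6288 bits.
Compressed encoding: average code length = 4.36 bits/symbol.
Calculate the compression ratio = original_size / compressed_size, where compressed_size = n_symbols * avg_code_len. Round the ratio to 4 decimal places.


original_size = n_symbols * orig_bits = 786 * 8 = 6288 bits
compressed_size = n_symbols * avg_code_len = 786 * 4.36 = 3426.96 bits
ratio = original_size / compressed_size = 6288 / 3426.96 = 1.8349

Compression ratio = 1.8349


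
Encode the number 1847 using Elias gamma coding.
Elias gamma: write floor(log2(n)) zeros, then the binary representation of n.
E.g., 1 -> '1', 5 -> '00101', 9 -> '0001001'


num_bits = floor(log2(1847)) + 1 = 11
leading_zeros = num_bits - 1 = 10
binary(1847) = 11100110111

Elias gamma(1847) = '0000000000' + '11100110111' = 000000000011100110111 (21 bits)


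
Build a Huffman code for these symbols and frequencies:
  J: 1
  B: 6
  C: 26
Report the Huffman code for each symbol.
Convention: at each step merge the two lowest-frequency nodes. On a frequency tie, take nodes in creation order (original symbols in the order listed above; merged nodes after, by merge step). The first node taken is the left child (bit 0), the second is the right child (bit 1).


Huffman tree construction:
Step 1: Merge J(1) + B(6) = 7
Step 2: Merge (J+B)(7) + C(26) = 33
Read each symbol's code off the tree from the root (left child = 0, right child = 1).

Codes:
  J: 00 (length 2)
  B: 01 (length 2)
  C: 1 (length 1)
Average code length: 40/33 = 1.2121 bits/symbol


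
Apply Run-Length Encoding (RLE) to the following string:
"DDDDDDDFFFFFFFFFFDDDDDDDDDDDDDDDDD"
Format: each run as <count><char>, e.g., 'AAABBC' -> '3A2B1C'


Scanning runs left to right:
  i=0: run of 'D' x 7 -> '7D'
  i=7: run of 'F' x 10 -> '10F'
  i=17: run of 'D' x 17 -> '17D'

RLE = 7D10F17D


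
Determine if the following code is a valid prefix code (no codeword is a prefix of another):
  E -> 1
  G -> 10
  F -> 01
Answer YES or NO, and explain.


Checking each pair (does one codeword prefix another?):
  E='1' vs G='10': prefix -- VIOLATION

NO -- this is NOT a valid prefix code. E (1) is a prefix of G (10).


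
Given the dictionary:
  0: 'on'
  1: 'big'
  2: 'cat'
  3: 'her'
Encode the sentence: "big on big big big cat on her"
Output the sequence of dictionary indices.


Look up each word in the dictionary:
  'big' -> 1
  'on' -> 0
  'big' -> 1
  'big' -> 1
  'big' -> 1
  'cat' -> 2
  'on' -> 0
  'her' -> 3

Encoded: [1, 0, 1, 1, 1, 2, 0, 3]


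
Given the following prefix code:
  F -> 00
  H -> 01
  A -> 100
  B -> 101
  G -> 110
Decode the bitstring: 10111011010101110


Decoding step by step:
Bits 101 -> B
Bits 110 -> G
Bits 110 -> G
Bits 101 -> B
Bits 01 -> H
Bits 110 -> G


Decoded message: BGGBHG


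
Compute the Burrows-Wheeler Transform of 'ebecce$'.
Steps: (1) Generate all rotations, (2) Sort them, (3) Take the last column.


Rotations (sorted):
  0: $ebecce -> last char: e
  1: becce$e -> last char: e
  2: cce$ebe -> last char: e
  3: ce$ebec -> last char: c
  4: e$ebecc -> last char: c
  5: ebecce$ -> last char: $
  6: ecce$eb -> last char: b


BWT = eeecc$b


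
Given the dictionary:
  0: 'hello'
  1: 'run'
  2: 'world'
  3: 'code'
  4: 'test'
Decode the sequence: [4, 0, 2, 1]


Look up each index in the dictionary:
  4 -> 'test'
  0 -> 'hello'
  2 -> 'world'
  1 -> 'run'

Decoded: "test hello world run"


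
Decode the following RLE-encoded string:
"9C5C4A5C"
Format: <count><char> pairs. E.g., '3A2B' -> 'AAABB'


Expanding each <count><char> pair:
  9C -> 'CCCCCCCCC'
  5C -> 'CCCCC'
  4A -> 'AAAA'
  5C -> 'CCCCC'

Decoded = CCCCCCCCCCCCCCAAAACCCCC


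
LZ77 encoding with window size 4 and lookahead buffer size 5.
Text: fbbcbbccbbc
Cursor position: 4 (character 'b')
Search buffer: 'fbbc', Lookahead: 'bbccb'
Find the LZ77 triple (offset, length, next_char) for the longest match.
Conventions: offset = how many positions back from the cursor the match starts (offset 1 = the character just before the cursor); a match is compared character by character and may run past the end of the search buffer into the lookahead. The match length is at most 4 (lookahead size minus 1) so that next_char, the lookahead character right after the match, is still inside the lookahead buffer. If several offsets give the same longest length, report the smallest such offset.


Try each offset into the search buffer:
  offset=1 (pos 3, char 'c'): match length 0
  offset=2 (pos 2, char 'b'): match length 1
  offset=3 (pos 1, char 'b'): match length 3
  offset=4 (pos 0, char 'f'): match length 0
Longest match has length 3 at offset 3.
next_char = character at position 4 + 3 = 7 -> 'c'

Best match: offset=3, length=3 (matching 'bbc' starting at position 1)
LZ77 triple: (3, 3, 'c')


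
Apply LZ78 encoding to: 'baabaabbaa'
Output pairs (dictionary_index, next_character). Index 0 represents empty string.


LZ78 encoding steps:
Dictionary: {0: ''}
Step 1: w='' (idx 0), next='b' -> output (0, 'b'), add 'b' as idx 1
Step 2: w='' (idx 0), next='a' -> output (0, 'a'), add 'a' as idx 2
Step 3: w='a' (idx 2), next='b' -> output (2, 'b'), add 'ab' as idx 3
Step 4: w='a' (idx 2), next='a' -> output (2, 'a'), add 'aa' as idx 4
Step 5: w='b' (idx 1), next='b' -> output (1, 'b'), add 'bb' as idx 5
Step 6: w='aa' (idx 4), end of input -> output (4, '')


Encoded: [(0, 'b'), (0, 'a'), (2, 'b'), (2, 'a'), (1, 'b'), (4, '')]


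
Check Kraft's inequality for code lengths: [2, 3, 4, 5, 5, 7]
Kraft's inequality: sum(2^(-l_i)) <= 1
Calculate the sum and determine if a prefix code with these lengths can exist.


Sum = 2^(-2) + 2^(-3) + 2^(-4) + 2^(-5) + 2^(-5) + 2^(-7)
    = 0.25 + 0.125 + 0.0625 + 0.03125 + 0.03125 + 0.0078125
    = 65/128 = 0.5078125
Since 0.5078125 <= 1, Kraft's inequality IS satisfied.
A prefix code with these lengths CAN exist.

Kraft sum = 0.5078125. Satisfied.


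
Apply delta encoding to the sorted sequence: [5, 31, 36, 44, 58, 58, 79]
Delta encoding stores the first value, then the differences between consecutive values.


First value: 5
Deltas:
  31 - 5 = 26
  36 - 31 = 5
  44 - 36 = 8
  58 - 44 = 14
  58 - 58 = 0
  79 - 58 = 21


Delta encoded: [5, 26, 5, 8, 14, 0, 21]


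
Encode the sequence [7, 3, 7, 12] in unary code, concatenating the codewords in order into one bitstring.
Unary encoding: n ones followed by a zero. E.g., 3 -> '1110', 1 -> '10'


Encode each number as n ones followed by a terminating 0:
  7 -> 11111110 (8 bits)
  3 -> 1110 (4 bits)
  7 -> 11111110 (8 bits)
  12 -> 1111111111110 (13 bits)
Total length = 8 + 4 + 8 + 13 = 33 bits.

Unary([7, 3, 7, 12]) = 111111101110111111101111111111110 (33 bits)


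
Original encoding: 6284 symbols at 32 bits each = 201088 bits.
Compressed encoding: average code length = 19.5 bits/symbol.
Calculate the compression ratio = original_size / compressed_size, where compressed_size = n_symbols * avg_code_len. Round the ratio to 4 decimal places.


original_size = n_symbols * orig_bits = 6284 * 32 = 201088 bits
compressed_size = n_symbols * avg_code_len = 6284 * 19.5 = 122538.0 bits
ratio = original_size / compressed_size = 201088 / 122538.0 = 1.641

Compression ratio = 1.641


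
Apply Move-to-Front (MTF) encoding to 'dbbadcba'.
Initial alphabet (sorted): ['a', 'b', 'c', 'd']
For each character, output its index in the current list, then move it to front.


MTF encoding:
'd': index 3 in ['a', 'b', 'c', 'd'] -> ['d', 'a', 'b', 'c']
'b': index 2 in ['d', 'a', 'b', 'c'] -> ['b', 'd', 'a', 'c']
'b': index 0 in ['b', 'd', 'a', 'c'] -> ['b', 'd', 'a', 'c']
'a': index 2 in ['b', 'd', 'a', 'c'] -> ['a', 'b', 'd', 'c']
'd': index 2 in ['a', 'b', 'd', 'c'] -> ['d', 'a', 'b', 'c']
'c': index 3 in ['d', 'a', 'b', 'c'] -> ['c', 'd', 'a', 'b']
'b': index 3 in ['c', 'd', 'a', 'b'] -> ['b', 'c', 'd', 'a']
'a': index 3 in ['b', 'c', 'd', 'a'] -> ['a', 'b', 'c', 'd']


Output: [3, 2, 0, 2, 2, 3, 3, 3]


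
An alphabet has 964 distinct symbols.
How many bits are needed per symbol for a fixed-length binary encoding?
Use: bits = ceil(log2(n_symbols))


log2(964) = 9.9129
Bracket: 2^9 = 512 < 964 <= 2^10 = 1024
So ceil(log2(964)) = 10

bits = ceil(log2(964)) = ceil(9.9129) = 10 bits


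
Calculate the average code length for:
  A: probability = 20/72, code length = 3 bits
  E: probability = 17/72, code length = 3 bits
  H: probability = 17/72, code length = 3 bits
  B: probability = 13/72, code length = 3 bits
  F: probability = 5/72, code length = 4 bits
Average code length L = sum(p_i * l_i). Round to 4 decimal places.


Weighted contributions p_i * l_i:
  A: (20/72) * 3 = 60/72
  E: (17/72) * 3 = 51/72
  H: (17/72) * 3 = 51/72
  B: (13/72) * 3 = 39/72
  F: (5/72) * 4 = 20/72
Sum = (60 + 51 + 51 + 39 + 20)/72 = 221/72

L = 221/72 = 3.0694 bits/symbol


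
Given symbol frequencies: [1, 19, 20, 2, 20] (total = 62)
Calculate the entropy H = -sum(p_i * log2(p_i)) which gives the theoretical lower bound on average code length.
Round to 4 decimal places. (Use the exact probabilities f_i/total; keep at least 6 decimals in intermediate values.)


Per-symbol terms -p_i * log2(p_i) with p_i = f_i/62:
  p = 1/62 = 0.016129: log2(p) = -5.954196, -p*log2(p) = 0.096035
  p = 19/62 = 0.306452: log2(p) = -1.706269, -p*log2(p) = 0.522889
  p = 20/62 = 0.322581: log2(p) = -1.632268, -p*log2(p) = 0.526538
  p = 2/62 = 0.032258: log2(p) = -4.954196, -p*log2(p) = 0.159813
  p = 20/62 = 0.322581: log2(p) = -1.632268, -p*log2(p) = 0.526538
H = 0.096035 + 0.522889 + 0.526538 + 0.159813 + 0.526538 = 1.831813

H = 1.8318 bits/symbol


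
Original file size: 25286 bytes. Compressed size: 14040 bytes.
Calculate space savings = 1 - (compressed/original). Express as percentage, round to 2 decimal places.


ratio = compressed/original = 14040/25286 = 0.555248
savings = 1 - ratio = 1 - 0.555248 = 0.444752
as a percentage: 0.444752 * 100 = 44.48%

Space savings = 1 - 14040/25286 = 44.48%


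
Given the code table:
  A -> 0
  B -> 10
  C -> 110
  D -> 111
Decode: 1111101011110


Decoding:
111 -> D
110 -> C
10 -> B
111 -> D
10 -> B


Result: DCBDB


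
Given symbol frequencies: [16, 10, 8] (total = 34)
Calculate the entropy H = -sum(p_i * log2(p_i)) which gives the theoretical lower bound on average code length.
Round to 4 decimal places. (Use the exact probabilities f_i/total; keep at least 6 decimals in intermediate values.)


Per-symbol terms -p_i * log2(p_i) with p_i = f_i/34:
  p = 16/34 = 0.470588: log2(p) = -1.087463, -p*log2(p) = 0.511747
  p = 10/34 = 0.294118: log2(p) = -1.765535, -p*log2(p) = 0.519275
  p = 8/34 = 0.235294: log2(p) = -2.087463, -p*log2(p) = 0.491168
H = 0.511747 + 0.519275 + 0.491168 = 1.522190

H = 1.5222 bits/symbol


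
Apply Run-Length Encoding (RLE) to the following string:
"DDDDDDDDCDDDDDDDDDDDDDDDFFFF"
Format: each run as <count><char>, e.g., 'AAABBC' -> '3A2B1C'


Scanning runs left to right:
  i=0: run of 'D' x 8 -> '8D'
  i=8: run of 'C' x 1 -> '1C'
  i=9: run of 'D' x 15 -> '15D'
  i=24: run of 'F' x 4 -> '4F'

RLE = 8D1C15D4F


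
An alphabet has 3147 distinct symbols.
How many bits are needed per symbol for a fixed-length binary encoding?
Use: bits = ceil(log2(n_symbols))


log2(3147) = 11.6198
Bracket: 2^11 = 2048 < 3147 <= 2^12 = 4096
So ceil(log2(3147)) = 12

bits = ceil(log2(3147)) = ceil(11.6198) = 12 bits


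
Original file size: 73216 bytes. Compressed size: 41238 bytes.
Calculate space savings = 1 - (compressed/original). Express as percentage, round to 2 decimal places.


ratio = compressed/original = 41238/73216 = 0.563238
savings = 1 - ratio = 1 - 0.563238 = 0.436762
as a percentage: 0.436762 * 100 = 43.68%

Space savings = 1 - 41238/73216 = 43.68%


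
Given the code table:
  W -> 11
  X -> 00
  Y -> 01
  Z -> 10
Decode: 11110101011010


Decoding:
11 -> W
11 -> W
01 -> Y
01 -> Y
01 -> Y
10 -> Z
10 -> Z


Result: WWYYYZZ


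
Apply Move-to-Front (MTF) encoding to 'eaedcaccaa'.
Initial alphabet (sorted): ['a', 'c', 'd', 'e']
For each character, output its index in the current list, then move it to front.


MTF encoding:
'e': index 3 in ['a', 'c', 'd', 'e'] -> ['e', 'a', 'c', 'd']
'a': index 1 in ['e', 'a', 'c', 'd'] -> ['a', 'e', 'c', 'd']
'e': index 1 in ['a', 'e', 'c', 'd'] -> ['e', 'a', 'c', 'd']
'd': index 3 in ['e', 'a', 'c', 'd'] -> ['d', 'e', 'a', 'c']
'c': index 3 in ['d', 'e', 'a', 'c'] -> ['c', 'd', 'e', 'a']
'a': index 3 in ['c', 'd', 'e', 'a'] -> ['a', 'c', 'd', 'e']
'c': index 1 in ['a', 'c', 'd', 'e'] -> ['c', 'a', 'd', 'e']
'c': index 0 in ['c', 'a', 'd', 'e'] -> ['c', 'a', 'd', 'e']
'a': index 1 in ['c', 'a', 'd', 'e'] -> ['a', 'c', 'd', 'e']
'a': index 0 in ['a', 'c', 'd', 'e'] -> ['a', 'c', 'd', 'e']


Output: [3, 1, 1, 3, 3, 3, 1, 0, 1, 0]


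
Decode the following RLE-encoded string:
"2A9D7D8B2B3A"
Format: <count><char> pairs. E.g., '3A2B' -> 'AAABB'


Expanding each <count><char> pair:
  2A -> 'AA'
  9D -> 'DDDDDDDDD'
  7D -> 'DDDDDDD'
  8B -> 'BBBBBBBB'
  2B -> 'BB'
  3A -> 'AAA'

Decoded = AADDDDDDDDDDDDDDDDBBBBBBBBBBAAA


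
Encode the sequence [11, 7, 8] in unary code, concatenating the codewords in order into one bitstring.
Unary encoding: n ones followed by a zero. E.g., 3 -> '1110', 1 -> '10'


Encode each number as n ones followed by a terminating 0:
  11 -> 111111111110 (12 bits)
  7 -> 11111110 (8 bits)
  8 -> 111111110 (9 bits)
Total length = 12 + 8 + 9 = 29 bits.

Unary([11, 7, 8]) = 11111111111011111110111111110 (29 bits)


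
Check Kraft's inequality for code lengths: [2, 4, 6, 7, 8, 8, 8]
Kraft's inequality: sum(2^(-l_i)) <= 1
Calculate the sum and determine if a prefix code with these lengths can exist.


Sum = 2^(-2) + 2^(-4) + 2^(-6) + 2^(-7) + 2^(-8) + 2^(-8) + 2^(-8)
    = 0.25 + 0.0625 + 0.015625 + 0.0078125 + 0.00390625 + 0.00390625 + 0.00390625
    = 89/256 = 0.34765625
Since 0.34765625 <= 1, Kraft's inequality IS satisfied.
A prefix code with these lengths CAN exist.

Kraft sum = 0.34765625. Satisfied.


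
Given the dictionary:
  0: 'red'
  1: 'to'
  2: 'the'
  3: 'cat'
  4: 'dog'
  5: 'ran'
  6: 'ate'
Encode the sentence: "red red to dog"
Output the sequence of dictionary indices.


Look up each word in the dictionary:
  'red' -> 0
  'red' -> 0
  'to' -> 1
  'dog' -> 4

Encoded: [0, 0, 1, 4]


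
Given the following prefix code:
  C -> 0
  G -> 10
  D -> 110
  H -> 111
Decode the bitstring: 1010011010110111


Decoding step by step:
Bits 10 -> G
Bits 10 -> G
Bits 0 -> C
Bits 110 -> D
Bits 10 -> G
Bits 110 -> D
Bits 111 -> H


Decoded message: GGCDGDH


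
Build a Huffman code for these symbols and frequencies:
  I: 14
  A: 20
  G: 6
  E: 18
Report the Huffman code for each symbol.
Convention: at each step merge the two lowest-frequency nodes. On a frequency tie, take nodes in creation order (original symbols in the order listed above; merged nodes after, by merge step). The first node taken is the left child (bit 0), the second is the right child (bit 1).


Huffman tree construction:
Step 1: Merge G(6) + I(14) = 20
Step 2: Merge E(18) + A(20) = 38
Step 3: Merge (G+I)(20) + (E+A)(38) = 58
Read each symbol's code off the tree from the root (left child = 0, right child = 1).

Codes:
  I: 01 (length 2)
  A: 11 (length 2)
  G: 00 (length 2)
  E: 10 (length 2)
Average code length: 116/58 = 2.0000 bits/symbol


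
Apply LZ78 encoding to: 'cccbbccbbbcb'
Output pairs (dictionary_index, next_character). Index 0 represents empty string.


LZ78 encoding steps:
Dictionary: {0: ''}
Step 1: w='' (idx 0), next='c' -> output (0, 'c'), add 'c' as idx 1
Step 2: w='c' (idx 1), next='c' -> output (1, 'c'), add 'cc' as idx 2
Step 3: w='' (idx 0), next='b' -> output (0, 'b'), add 'b' as idx 3
Step 4: w='b' (idx 3), next='c' -> output (3, 'c'), add 'bc' as idx 4
Step 5: w='c' (idx 1), next='b' -> output (1, 'b'), add 'cb' as idx 5
Step 6: w='b' (idx 3), next='b' -> output (3, 'b'), add 'bb' as idx 6
Step 7: w='cb' (idx 5), end of input -> output (5, '')


Encoded: [(0, 'c'), (1, 'c'), (0, 'b'), (3, 'c'), (1, 'b'), (3, 'b'), (5, '')]


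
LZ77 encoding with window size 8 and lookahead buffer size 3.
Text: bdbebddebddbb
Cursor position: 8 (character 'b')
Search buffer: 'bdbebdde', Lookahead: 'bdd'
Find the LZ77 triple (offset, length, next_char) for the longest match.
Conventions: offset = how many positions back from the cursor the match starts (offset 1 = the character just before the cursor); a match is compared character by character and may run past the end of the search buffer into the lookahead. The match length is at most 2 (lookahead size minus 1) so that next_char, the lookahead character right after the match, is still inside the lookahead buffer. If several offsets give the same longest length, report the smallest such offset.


Try each offset into the search buffer:
  offset=1 (pos 7, char 'e'): match length 0
  offset=2 (pos 6, char 'd'): match length 0
  offset=3 (pos 5, char 'd'): match length 0
  offset=4 (pos 4, char 'b'): match length 2
  offset=5 (pos 3, char 'e'): match length 0
  offset=6 (pos 2, char 'b'): match length 1
  offset=7 (pos 1, char 'd'): match length 0
  offset=8 (pos 0, char 'b'): match length 2
Longest match has length 2, found at offsets 4, 8; take the smallest, offset 4.
next_char = character at position 8 + 2 = 10 -> 'd'

Best match: offset=4, length=2 (matching 'bd' starting at position 4)
LZ77 triple: (4, 2, 'd')


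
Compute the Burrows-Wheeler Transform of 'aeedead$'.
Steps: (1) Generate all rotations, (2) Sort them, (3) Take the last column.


Rotations (sorted):
  0: $aeedead -> last char: d
  1: ad$aeede -> last char: e
  2: aeedead$ -> last char: $
  3: d$aeedea -> last char: a
  4: dead$aee -> last char: e
  5: ead$aeed -> last char: d
  6: edead$ae -> last char: e
  7: eedead$a -> last char: a


BWT = de$aedea


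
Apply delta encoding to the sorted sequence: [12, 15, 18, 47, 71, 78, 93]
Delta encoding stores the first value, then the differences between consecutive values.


First value: 12
Deltas:
  15 - 12 = 3
  18 - 15 = 3
  47 - 18 = 29
  71 - 47 = 24
  78 - 71 = 7
  93 - 78 = 15


Delta encoded: [12, 3, 3, 29, 24, 7, 15]


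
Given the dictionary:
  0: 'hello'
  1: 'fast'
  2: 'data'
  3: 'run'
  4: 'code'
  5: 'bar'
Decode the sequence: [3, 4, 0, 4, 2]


Look up each index in the dictionary:
  3 -> 'run'
  4 -> 'code'
  0 -> 'hello'
  4 -> 'code'
  2 -> 'data'

Decoded: "run code hello code data"


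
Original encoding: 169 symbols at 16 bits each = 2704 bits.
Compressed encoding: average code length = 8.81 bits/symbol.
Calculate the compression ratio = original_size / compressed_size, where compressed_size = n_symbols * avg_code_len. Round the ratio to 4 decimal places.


original_size = n_symbols * orig_bits = 169 * 16 = 2704 bits
compressed_size = n_symbols * avg_code_len = 169 * 8.81 = 1488.89 bits
ratio = original_size / compressed_size = 2704 / 1488.89 = 1.8161

Compression ratio = 1.8161


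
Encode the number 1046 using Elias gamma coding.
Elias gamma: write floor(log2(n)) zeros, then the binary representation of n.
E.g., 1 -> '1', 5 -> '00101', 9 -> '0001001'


num_bits = floor(log2(1046)) + 1 = 11
leading_zeros = num_bits - 1 = 10
binary(1046) = 10000010110

Elias gamma(1046) = '0000000000' + '10000010110' = 000000000010000010110 (21 bits)


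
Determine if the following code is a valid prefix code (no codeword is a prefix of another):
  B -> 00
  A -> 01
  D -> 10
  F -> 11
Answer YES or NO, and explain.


Checking each pair (does one codeword prefix another?):
  B='00' vs A='01': no prefix
  B='00' vs D='10': no prefix
  B='00' vs F='11': no prefix
  A='01' vs B='00': no prefix
  A='01' vs D='10': no prefix
  A='01' vs F='11': no prefix
  D='10' vs B='00': no prefix
  D='10' vs A='01': no prefix
  D='10' vs F='11': no prefix
  F='11' vs B='00': no prefix
  F='11' vs A='01': no prefix
  F='11' vs D='10': no prefix
No violation found over all pairs.

YES -- this is a valid prefix code. No codeword is a prefix of any other codeword.


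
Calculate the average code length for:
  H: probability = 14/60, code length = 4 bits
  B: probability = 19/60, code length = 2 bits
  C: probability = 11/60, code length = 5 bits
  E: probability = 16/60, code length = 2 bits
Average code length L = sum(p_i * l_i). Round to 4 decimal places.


Weighted contributions p_i * l_i:
  H: (14/60) * 4 = 56/60
  B: (19/60) * 2 = 38/60
  C: (11/60) * 5 = 55/60
  E: (16/60) * 2 = 32/60
Sum = (56 + 38 + 55 + 32)/60 = 181/60

L = 181/60 = 3.0167 bits/symbol


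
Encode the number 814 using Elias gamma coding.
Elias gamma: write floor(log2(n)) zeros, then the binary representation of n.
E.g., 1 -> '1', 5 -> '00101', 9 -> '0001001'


num_bits = floor(log2(814)) + 1 = 10
leading_zeros = num_bits - 1 = 9
binary(814) = 1100101110

Elias gamma(814) = '000000000' + '1100101110' = 0000000001100101110 (19 bits)


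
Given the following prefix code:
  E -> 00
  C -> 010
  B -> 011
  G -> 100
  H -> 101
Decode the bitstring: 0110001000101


Decoding step by step:
Bits 011 -> B
Bits 00 -> E
Bits 010 -> C
Bits 00 -> E
Bits 101 -> H


Decoded message: BECEH


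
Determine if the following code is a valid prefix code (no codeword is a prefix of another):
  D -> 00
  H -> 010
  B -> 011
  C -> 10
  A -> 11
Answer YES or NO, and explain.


Checking each pair (does one codeword prefix another?):
  D='00' vs H='010': no prefix
  D='00' vs B='011': no prefix
  D='00' vs C='10': no prefix
  D='00' vs A='11': no prefix
  H='010' vs D='00': no prefix
  H='010' vs B='011': no prefix
  H='010' vs C='10': no prefix
  H='010' vs A='11': no prefix
  B='011' vs D='00': no prefix
  B='011' vs H='010': no prefix
  B='011' vs C='10': no prefix
  B='011' vs A='11': no prefix
  C='10' vs D='00': no prefix
  C='10' vs H='010': no prefix
  C='10' vs B='011': no prefix
  C='10' vs A='11': no prefix
  A='11' vs D='00': no prefix
  A='11' vs H='010': no prefix
  A='11' vs B='011': no prefix
  A='11' vs C='10': no prefix
No violation found over all pairs.

YES -- this is a valid prefix code. No codeword is a prefix of any other codeword.


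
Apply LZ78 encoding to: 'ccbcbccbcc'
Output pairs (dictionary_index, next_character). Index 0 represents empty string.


LZ78 encoding steps:
Dictionary: {0: ''}
Step 1: w='' (idx 0), next='c' -> output (0, 'c'), add 'c' as idx 1
Step 2: w='c' (idx 1), next='b' -> output (1, 'b'), add 'cb' as idx 2
Step 3: w='cb' (idx 2), next='c' -> output (2, 'c'), add 'cbc' as idx 3
Step 4: w='cbc' (idx 3), next='c' -> output (3, 'c'), add 'cbcc' as idx 4


Encoded: [(0, 'c'), (1, 'b'), (2, 'c'), (3, 'c')]


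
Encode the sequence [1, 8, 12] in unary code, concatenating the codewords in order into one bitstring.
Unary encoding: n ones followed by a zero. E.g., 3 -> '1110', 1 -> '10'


Encode each number as n ones followed by a terminating 0:
  1 -> 10 (2 bits)
  8 -> 111111110 (9 bits)
  12 -> 1111111111110 (13 bits)
Total length = 2 + 9 + 13 = 24 bits.

Unary([1, 8, 12]) = 101111111101111111111110 (24 bits)


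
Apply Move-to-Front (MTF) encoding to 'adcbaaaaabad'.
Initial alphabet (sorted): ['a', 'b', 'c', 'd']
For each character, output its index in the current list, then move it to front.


MTF encoding:
'a': index 0 in ['a', 'b', 'c', 'd'] -> ['a', 'b', 'c', 'd']
'd': index 3 in ['a', 'b', 'c', 'd'] -> ['d', 'a', 'b', 'c']
'c': index 3 in ['d', 'a', 'b', 'c'] -> ['c', 'd', 'a', 'b']
'b': index 3 in ['c', 'd', 'a', 'b'] -> ['b', 'c', 'd', 'a']
'a': index 3 in ['b', 'c', 'd', 'a'] -> ['a', 'b', 'c', 'd']
'a': index 0 in ['a', 'b', 'c', 'd'] -> ['a', 'b', 'c', 'd']
'a': index 0 in ['a', 'b', 'c', 'd'] -> ['a', 'b', 'c', 'd']
'a': index 0 in ['a', 'b', 'c', 'd'] -> ['a', 'b', 'c', 'd']
'a': index 0 in ['a', 'b', 'c', 'd'] -> ['a', 'b', 'c', 'd']
'b': index 1 in ['a', 'b', 'c', 'd'] -> ['b', 'a', 'c', 'd']
'a': index 1 in ['b', 'a', 'c', 'd'] -> ['a', 'b', 'c', 'd']
'd': index 3 in ['a', 'b', 'c', 'd'] -> ['d', 'a', 'b', 'c']


Output: [0, 3, 3, 3, 3, 0, 0, 0, 0, 1, 1, 3]


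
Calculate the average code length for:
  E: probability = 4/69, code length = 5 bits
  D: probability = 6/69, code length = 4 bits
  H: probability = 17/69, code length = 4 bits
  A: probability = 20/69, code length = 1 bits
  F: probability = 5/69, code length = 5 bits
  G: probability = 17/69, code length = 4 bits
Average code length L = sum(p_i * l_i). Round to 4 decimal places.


Weighted contributions p_i * l_i:
  E: (4/69) * 5 = 20/69
  D: (6/69) * 4 = 24/69
  H: (17/69) * 4 = 68/69
  A: (20/69) * 1 = 20/69
  F: (5/69) * 5 = 25/69
  G: (17/69) * 4 = 68/69
Sum = (20 + 24 + 68 + 20 + 25 + 68)/69 = 225/69

L = 225/69 = 3.2609 bits/symbol


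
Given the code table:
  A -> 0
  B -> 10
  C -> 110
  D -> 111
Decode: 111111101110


Decoding:
111 -> D
111 -> D
10 -> B
111 -> D
0 -> A


Result: DDBDA


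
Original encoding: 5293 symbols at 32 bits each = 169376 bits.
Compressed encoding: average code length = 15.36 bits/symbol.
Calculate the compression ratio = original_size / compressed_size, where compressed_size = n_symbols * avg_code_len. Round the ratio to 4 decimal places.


original_size = n_symbols * orig_bits = 5293 * 32 = 169376 bits
compressed_size = n_symbols * avg_code_len = 5293 * 15.36 = 81300.48 bits
ratio = original_size / compressed_size = 169376 / 81300.48 = 2.0833

Compression ratio = 2.0833


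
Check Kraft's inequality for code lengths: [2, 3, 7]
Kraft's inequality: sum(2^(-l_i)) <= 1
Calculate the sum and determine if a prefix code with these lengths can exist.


Sum = 2^(-2) + 2^(-3) + 2^(-7)
    = 0.25 + 0.125 + 0.0078125
    = 49/128 = 0.3828125
Since 0.3828125 <= 1, Kraft's inequality IS satisfied.
A prefix code with these lengths CAN exist.

Kraft sum = 0.3828125. Satisfied.


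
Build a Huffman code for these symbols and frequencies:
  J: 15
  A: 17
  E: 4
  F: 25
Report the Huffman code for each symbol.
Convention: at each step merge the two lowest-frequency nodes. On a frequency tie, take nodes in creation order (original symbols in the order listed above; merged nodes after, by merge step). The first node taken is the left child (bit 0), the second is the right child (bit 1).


Huffman tree construction:
Step 1: Merge E(4) + J(15) = 19
Step 2: Merge A(17) + (E+J)(19) = 36
Step 3: Merge F(25) + (A+(E+J))(36) = 61
Read each symbol's code off the tree from the root (left child = 0, right child = 1).

Codes:
  J: 111 (length 3)
  A: 10 (length 2)
  E: 110 (length 3)
  F: 0 (length 1)
Average code length: 116/61 = 1.9016 bits/symbol


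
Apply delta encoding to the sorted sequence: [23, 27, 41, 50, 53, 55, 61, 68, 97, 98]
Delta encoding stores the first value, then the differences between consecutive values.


First value: 23
Deltas:
  27 - 23 = 4
  41 - 27 = 14
  50 - 41 = 9
  53 - 50 = 3
  55 - 53 = 2
  61 - 55 = 6
  68 - 61 = 7
  97 - 68 = 29
  98 - 97 = 1


Delta encoded: [23, 4, 14, 9, 3, 2, 6, 7, 29, 1]


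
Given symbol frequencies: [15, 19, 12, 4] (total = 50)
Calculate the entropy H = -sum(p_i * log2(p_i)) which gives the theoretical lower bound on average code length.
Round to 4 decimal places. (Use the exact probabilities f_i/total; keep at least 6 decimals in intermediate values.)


Per-symbol terms -p_i * log2(p_i) with p_i = f_i/50:
  p = 15/50 = 0.300000: log2(p) = -1.736966, -p*log2(p) = 0.521090
  p = 19/50 = 0.380000: log2(p) = -1.395929, -p*log2(p) = 0.530453
  p = 12/50 = 0.240000: log2(p) = -2.058894, -p*log2(p) = 0.494134
  p = 4/50 = 0.080000: log2(p) = -3.643856, -p*log2(p) = 0.291508
H = 0.521090 + 0.530453 + 0.494134 + 0.291508 = 1.837185

H = 1.8372 bits/symbol


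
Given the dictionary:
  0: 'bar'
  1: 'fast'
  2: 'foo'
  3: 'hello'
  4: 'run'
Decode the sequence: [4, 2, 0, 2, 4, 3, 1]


Look up each index in the dictionary:
  4 -> 'run'
  2 -> 'foo'
  0 -> 'bar'
  2 -> 'foo'
  4 -> 'run'
  3 -> 'hello'
  1 -> 'fast'

Decoded: "run foo bar foo run hello fast"


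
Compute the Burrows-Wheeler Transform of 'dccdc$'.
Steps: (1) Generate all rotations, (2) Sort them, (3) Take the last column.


Rotations (sorted):
  0: $dccdc -> last char: c
  1: c$dccd -> last char: d
  2: ccdc$d -> last char: d
  3: cdc$dc -> last char: c
  4: dc$dcc -> last char: c
  5: dccdc$ -> last char: $


BWT = cddcc$


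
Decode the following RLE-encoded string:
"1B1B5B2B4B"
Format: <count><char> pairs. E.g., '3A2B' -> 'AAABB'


Expanding each <count><char> pair:
  1B -> 'B'
  1B -> 'B'
  5B -> 'BBBBB'
  2B -> 'BB'
  4B -> 'BBBB'

Decoded = BBBBBBBBBBBBB


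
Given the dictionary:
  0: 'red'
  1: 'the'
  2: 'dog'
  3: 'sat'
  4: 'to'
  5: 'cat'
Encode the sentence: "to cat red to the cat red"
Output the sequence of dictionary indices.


Look up each word in the dictionary:
  'to' -> 4
  'cat' -> 5
  'red' -> 0
  'to' -> 4
  'the' -> 1
  'cat' -> 5
  'red' -> 0

Encoded: [4, 5, 0, 4, 1, 5, 0]


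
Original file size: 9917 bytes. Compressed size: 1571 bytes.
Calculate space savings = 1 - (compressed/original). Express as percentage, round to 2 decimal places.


ratio = compressed/original = 1571/9917 = 0.158415
savings = 1 - ratio = 1 - 0.158415 = 0.841585
as a percentage: 0.841585 * 100 = 84.16%

Space savings = 1 - 1571/9917 = 84.16%


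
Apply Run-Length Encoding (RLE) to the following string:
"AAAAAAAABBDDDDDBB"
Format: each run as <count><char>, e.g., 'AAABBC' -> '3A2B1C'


Scanning runs left to right:
  i=0: run of 'A' x 8 -> '8A'
  i=8: run of 'B' x 2 -> '2B'
  i=10: run of 'D' x 5 -> '5D'
  i=15: run of 'B' x 2 -> '2B'

RLE = 8A2B5D2B


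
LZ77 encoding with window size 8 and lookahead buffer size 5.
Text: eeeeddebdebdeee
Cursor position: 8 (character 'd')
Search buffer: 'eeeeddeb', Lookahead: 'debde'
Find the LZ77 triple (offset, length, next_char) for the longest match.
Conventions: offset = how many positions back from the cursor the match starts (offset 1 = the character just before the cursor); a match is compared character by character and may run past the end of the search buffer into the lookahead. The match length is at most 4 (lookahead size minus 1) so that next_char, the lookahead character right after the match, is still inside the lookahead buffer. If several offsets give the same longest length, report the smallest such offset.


Try each offset into the search buffer:
  offset=1 (pos 7, char 'b'): match length 0
  offset=2 (pos 6, char 'e'): match length 0
  offset=3 (pos 5, char 'd'): match length 4
  offset=4 (pos 4, char 'd'): match length 1
  offset=5 (pos 3, char 'e'): match length 0
  offset=6 (pos 2, char 'e'): match length 0
  offset=7 (pos 1, char 'e'): match length 0
  offset=8 (pos 0, char 'e'): match length 0
Longest match has length 4 at offset 3.
next_char = character at position 8 + 4 = 12 -> 'e'

Best match: offset=3, length=4 (matching 'debd' starting at position 5)
LZ77 triple: (3, 4, 'e')


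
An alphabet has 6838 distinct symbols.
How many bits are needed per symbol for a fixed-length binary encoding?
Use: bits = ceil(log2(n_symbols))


log2(6838) = 12.7394
Bracket: 2^12 = 4096 < 6838 <= 2^13 = 8192
So ceil(log2(6838)) = 13

bits = ceil(log2(6838)) = ceil(12.7394) = 13 bits


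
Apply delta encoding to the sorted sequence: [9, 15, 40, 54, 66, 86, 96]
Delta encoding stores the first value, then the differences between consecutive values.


First value: 9
Deltas:
  15 - 9 = 6
  40 - 15 = 25
  54 - 40 = 14
  66 - 54 = 12
  86 - 66 = 20
  96 - 86 = 10


Delta encoded: [9, 6, 25, 14, 12, 20, 10]


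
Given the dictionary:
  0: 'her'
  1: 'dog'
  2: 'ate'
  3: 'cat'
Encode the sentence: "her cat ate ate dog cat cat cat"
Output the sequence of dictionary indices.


Look up each word in the dictionary:
  'her' -> 0
  'cat' -> 3
  'ate' -> 2
  'ate' -> 2
  'dog' -> 1
  'cat' -> 3
  'cat' -> 3
  'cat' -> 3

Encoded: [0, 3, 2, 2, 1, 3, 3, 3]


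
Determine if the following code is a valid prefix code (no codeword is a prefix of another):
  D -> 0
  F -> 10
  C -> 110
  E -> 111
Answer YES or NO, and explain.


Checking each pair (does one codeword prefix another?):
  D='0' vs F='10': no prefix
  D='0' vs C='110': no prefix
  D='0' vs E='111': no prefix
  F='10' vs D='0': no prefix
  F='10' vs C='110': no prefix
  F='10' vs E='111': no prefix
  C='110' vs D='0': no prefix
  C='110' vs F='10': no prefix
  C='110' vs E='111': no prefix
  E='111' vs D='0': no prefix
  E='111' vs F='10': no prefix
  E='111' vs C='110': no prefix
No violation found over all pairs.

YES -- this is a valid prefix code. No codeword is a prefix of any other codeword.


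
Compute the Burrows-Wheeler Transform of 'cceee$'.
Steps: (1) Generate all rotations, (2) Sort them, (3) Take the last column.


Rotations (sorted):
  0: $cceee -> last char: e
  1: cceee$ -> last char: $
  2: ceee$c -> last char: c
  3: e$ccee -> last char: e
  4: ee$cce -> last char: e
  5: eee$cc -> last char: c


BWT = e$ceec


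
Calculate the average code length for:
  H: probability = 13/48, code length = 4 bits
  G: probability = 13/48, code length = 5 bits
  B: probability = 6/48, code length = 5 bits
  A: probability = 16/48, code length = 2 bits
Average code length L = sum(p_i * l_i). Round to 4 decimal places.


Weighted contributions p_i * l_i:
  H: (13/48) * 4 = 52/48
  G: (13/48) * 5 = 65/48
  B: (6/48) * 5 = 30/48
  A: (16/48) * 2 = 32/48
Sum = (52 + 65 + 30 + 32)/48 = 179/48

L = 179/48 = 3.7292 bits/symbol


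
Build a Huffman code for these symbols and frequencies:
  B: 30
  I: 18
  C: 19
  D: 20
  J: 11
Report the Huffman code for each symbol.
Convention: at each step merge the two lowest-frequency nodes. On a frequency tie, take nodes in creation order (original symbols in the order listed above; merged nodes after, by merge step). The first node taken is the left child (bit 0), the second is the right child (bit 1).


Huffman tree construction:
Step 1: Merge J(11) + I(18) = 29
Step 2: Merge C(19) + D(20) = 39
Step 3: Merge (J+I)(29) + B(30) = 59
Step 4: Merge (C+D)(39) + ((J+I)+B)(59) = 98
Read each symbol's code off the tree from the root (left child = 0, right child = 1).

Codes:
  B: 11 (length 2)
  I: 101 (length 3)
  C: 00 (length 2)
  D: 01 (length 2)
  J: 100 (length 3)
Average code length: 225/98 = 2.2959 bits/symbol


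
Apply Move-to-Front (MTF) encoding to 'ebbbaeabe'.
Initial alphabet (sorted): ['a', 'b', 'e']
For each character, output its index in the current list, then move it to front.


MTF encoding:
'e': index 2 in ['a', 'b', 'e'] -> ['e', 'a', 'b']
'b': index 2 in ['e', 'a', 'b'] -> ['b', 'e', 'a']
'b': index 0 in ['b', 'e', 'a'] -> ['b', 'e', 'a']
'b': index 0 in ['b', 'e', 'a'] -> ['b', 'e', 'a']
'a': index 2 in ['b', 'e', 'a'] -> ['a', 'b', 'e']
'e': index 2 in ['a', 'b', 'e'] -> ['e', 'a', 'b']
'a': index 1 in ['e', 'a', 'b'] -> ['a', 'e', 'b']
'b': index 2 in ['a', 'e', 'b'] -> ['b', 'a', 'e']
'e': index 2 in ['b', 'a', 'e'] -> ['e', 'b', 'a']


Output: [2, 2, 0, 0, 2, 2, 1, 2, 2]


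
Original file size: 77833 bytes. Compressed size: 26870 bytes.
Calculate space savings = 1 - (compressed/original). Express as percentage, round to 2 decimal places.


ratio = compressed/original = 26870/77833 = 0.345226
savings = 1 - ratio = 1 - 0.345226 = 0.654774
as a percentage: 0.654774 * 100 = 65.48%

Space savings = 1 - 26870/77833 = 65.48%


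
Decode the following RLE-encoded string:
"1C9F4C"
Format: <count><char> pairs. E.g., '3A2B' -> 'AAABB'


Expanding each <count><char> pair:
  1C -> 'C'
  9F -> 'FFFFFFFFF'
  4C -> 'CCCC'

Decoded = CFFFFFFFFFCCCC


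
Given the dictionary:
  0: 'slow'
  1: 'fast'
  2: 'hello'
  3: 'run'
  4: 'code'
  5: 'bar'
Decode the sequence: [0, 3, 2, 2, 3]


Look up each index in the dictionary:
  0 -> 'slow'
  3 -> 'run'
  2 -> 'hello'
  2 -> 'hello'
  3 -> 'run'

Decoded: "slow run hello hello run"


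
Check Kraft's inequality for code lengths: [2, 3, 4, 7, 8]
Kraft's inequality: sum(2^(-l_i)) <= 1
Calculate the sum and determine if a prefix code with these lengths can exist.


Sum = 2^(-2) + 2^(-3) + 2^(-4) + 2^(-7) + 2^(-8)
    = 0.25 + 0.125 + 0.0625 + 0.0078125 + 0.00390625
    = 115/256 = 0.44921875
Since 0.44921875 <= 1, Kraft's inequality IS satisfied.
A prefix code with these lengths CAN exist.

Kraft sum = 0.44921875. Satisfied.


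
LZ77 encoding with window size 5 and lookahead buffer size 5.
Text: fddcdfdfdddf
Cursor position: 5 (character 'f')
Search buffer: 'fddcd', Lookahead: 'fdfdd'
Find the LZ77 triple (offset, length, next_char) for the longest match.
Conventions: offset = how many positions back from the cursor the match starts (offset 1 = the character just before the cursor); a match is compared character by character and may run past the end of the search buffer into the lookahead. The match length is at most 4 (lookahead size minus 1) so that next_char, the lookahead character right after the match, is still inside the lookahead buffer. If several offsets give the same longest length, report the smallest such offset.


Try each offset into the search buffer:
  offset=1 (pos 4, char 'd'): match length 0
  offset=2 (pos 3, char 'c'): match length 0
  offset=3 (pos 2, char 'd'): match length 0
  offset=4 (pos 1, char 'd'): match length 0
  offset=5 (pos 0, char 'f'): match length 2
Longest match has length 2 at offset 5.
next_char = character at position 5 + 2 = 7 -> 'f'

Best match: offset=5, length=2 (matching 'fd' starting at position 0)
LZ77 triple: (5, 2, 'f')


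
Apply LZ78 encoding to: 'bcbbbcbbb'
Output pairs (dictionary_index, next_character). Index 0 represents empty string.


LZ78 encoding steps:
Dictionary: {0: ''}
Step 1: w='' (idx 0), next='b' -> output (0, 'b'), add 'b' as idx 1
Step 2: w='' (idx 0), next='c' -> output (0, 'c'), add 'c' as idx 2
Step 3: w='b' (idx 1), next='b' -> output (1, 'b'), add 'bb' as idx 3
Step 4: w='b' (idx 1), next='c' -> output (1, 'c'), add 'bc' as idx 4
Step 5: w='bb' (idx 3), next='b' -> output (3, 'b'), add 'bbb' as idx 5


Encoded: [(0, 'b'), (0, 'c'), (1, 'b'), (1, 'c'), (3, 'b')]


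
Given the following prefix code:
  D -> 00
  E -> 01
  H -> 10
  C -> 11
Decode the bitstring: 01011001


Decoding step by step:
Bits 01 -> E
Bits 01 -> E
Bits 10 -> H
Bits 01 -> E


Decoded message: EEHE


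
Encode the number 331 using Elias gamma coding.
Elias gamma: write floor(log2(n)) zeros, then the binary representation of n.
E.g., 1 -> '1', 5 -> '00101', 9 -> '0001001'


num_bits = floor(log2(331)) + 1 = 9
leading_zeros = num_bits - 1 = 8
binary(331) = 101001011

Elias gamma(331) = '00000000' + '101001011' = 00000000101001011 (17 bits)


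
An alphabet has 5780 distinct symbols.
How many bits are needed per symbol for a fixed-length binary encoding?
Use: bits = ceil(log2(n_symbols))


log2(5780) = 12.4969
Bracket: 2^12 = 4096 < 5780 <= 2^13 = 8192
So ceil(log2(5780)) = 13

bits = ceil(log2(5780)) = ceil(12.4969) = 13 bits


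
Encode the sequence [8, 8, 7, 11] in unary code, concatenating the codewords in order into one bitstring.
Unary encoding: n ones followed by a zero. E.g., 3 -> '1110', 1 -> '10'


Encode each number as n ones followed by a terminating 0:
  8 -> 111111110 (9 bits)
  8 -> 111111110 (9 bits)
  7 -> 11111110 (8 bits)
  11 -> 111111111110 (12 bits)
Total length = 9 + 9 + 8 + 12 = 38 bits.

Unary([8, 8, 7, 11]) = 11111111011111111011111110111111111110 (38 bits)


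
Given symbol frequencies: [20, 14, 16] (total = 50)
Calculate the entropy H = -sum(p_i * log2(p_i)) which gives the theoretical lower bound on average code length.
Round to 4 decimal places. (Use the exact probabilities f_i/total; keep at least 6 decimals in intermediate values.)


Per-symbol terms -p_i * log2(p_i) with p_i = f_i/50:
  p = 20/50 = 0.400000: log2(p) = -1.321928, -p*log2(p) = 0.528771
  p = 14/50 = 0.280000: log2(p) = -1.836501, -p*log2(p) = 0.514220
  p = 16/50 = 0.320000: log2(p) = -1.643856, -p*log2(p) = 0.526034
H = 0.528771 + 0.514220 + 0.526034 = 1.569025

H = 1.569 bits/symbol
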